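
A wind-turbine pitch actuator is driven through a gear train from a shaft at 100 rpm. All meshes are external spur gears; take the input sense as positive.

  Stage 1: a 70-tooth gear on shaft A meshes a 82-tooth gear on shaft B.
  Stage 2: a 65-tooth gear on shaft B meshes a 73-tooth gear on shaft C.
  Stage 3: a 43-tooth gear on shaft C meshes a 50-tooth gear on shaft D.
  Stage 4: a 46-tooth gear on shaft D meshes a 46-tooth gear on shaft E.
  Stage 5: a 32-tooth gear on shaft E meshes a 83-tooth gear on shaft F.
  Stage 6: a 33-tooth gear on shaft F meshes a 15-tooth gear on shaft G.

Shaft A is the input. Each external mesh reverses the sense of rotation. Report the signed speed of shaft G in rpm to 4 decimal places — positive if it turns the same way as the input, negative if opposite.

+55.4457 rpm (same as input, |ω| = 55.4457 rpm)

Stage 1 [70T→82T]: ω = 100.0000×70/82 = 85.3659 rpm, dir flips to −; running = −85.3659
Stage 2 [65T→73T]: ω = 85.3659×65/73 = 76.0107 rpm, dir flips to +; running = +76.0107
Stage 3 [43T→50T]: ω = 76.0107×43/50 = 65.3692 rpm, dir flips to −; running = −65.3692
Stage 4 [46T→46T]: ω = 65.3692×46/46 = 65.3692 rpm, dir flips to +; running = +65.3692
Stage 5 [32T→83T]: ω = 65.3692×32/83 = 25.2026 rpm, dir flips to −; running = −25.2026
Stage 6 [33T→15T]: ω = 25.2026×33/15 = 55.4457 rpm, dir flips to +; running = +55.4457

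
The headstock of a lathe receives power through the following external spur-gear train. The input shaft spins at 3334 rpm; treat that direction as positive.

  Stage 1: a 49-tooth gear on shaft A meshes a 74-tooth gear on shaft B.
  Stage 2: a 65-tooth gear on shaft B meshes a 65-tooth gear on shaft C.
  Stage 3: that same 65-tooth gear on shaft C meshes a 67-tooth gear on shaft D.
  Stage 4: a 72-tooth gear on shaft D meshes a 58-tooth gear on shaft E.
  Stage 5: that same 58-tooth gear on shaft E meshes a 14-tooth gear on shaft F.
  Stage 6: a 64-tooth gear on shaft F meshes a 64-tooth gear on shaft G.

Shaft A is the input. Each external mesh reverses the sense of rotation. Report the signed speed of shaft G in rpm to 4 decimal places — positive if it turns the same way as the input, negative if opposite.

+11014.7075 rpm (same as input, |ω| = 11014.7075 rpm)

Stage 1 [49T→74T]: ω = 3334.0000×49/74 = 2207.6486 rpm, dir flips to −; running = −2207.6486
Stage 2 [65T→65T]: ω = 2207.6486×65/65 = 2207.6486 rpm, dir flips to +; running = +2207.6486
Stage 3 [65T→67T]: ω = 2207.6486×65/67 = 2141.7487 rpm, dir flips to −; running = −2141.7487
Stage 4 [72T→58T]: ω = 2141.7487×72/58 = 2658.7225 rpm, dir flips to +; running = +2658.7225
Stage 5 [58T→14T]: ω = 2658.7225×58/14 = 11014.7075 rpm, dir flips to −; running = −11014.7075
Stage 6 [64T→64T]: ω = 11014.7075×64/64 = 11014.7075 rpm, dir flips to +; running = +11014.7075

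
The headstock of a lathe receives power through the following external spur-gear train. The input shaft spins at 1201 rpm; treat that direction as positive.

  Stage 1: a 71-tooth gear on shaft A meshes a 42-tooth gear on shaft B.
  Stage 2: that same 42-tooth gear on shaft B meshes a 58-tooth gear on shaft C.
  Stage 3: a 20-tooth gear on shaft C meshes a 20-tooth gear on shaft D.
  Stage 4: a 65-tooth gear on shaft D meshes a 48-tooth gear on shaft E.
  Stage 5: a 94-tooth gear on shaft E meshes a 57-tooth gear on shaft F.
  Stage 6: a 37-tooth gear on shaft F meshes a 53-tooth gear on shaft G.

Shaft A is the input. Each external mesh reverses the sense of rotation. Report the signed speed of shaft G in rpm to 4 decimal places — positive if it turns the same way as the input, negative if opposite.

Stage 1 [71T→42T]: ω = 1201.0000×71/42 = 2030.2619 rpm, dir flips to −; running = −2030.2619
Stage 2 [42T→58T]: ω = 2030.2619×42/58 = 1470.1897 rpm, dir flips to +; running = +1470.1897
Stage 3 [20T→20T]: ω = 1470.1897×20/20 = 1470.1897 rpm, dir flips to −; running = −1470.1897
Stage 4 [65T→48T]: ω = 1470.1897×65/48 = 1990.8818 rpm, dir flips to +; running = +1990.8818
Stage 5 [94T→57T]: ω = 1990.8818×94/57 = 3283.2086 rpm, dir flips to −; running = −3283.2086
Stage 6 [37T→53T]: ω = 3283.2086×37/53 = 2292.0513 rpm, dir flips to +; running = +2292.0513

+2292.0513 rpm (same as input, |ω| = 2292.0513 rpm)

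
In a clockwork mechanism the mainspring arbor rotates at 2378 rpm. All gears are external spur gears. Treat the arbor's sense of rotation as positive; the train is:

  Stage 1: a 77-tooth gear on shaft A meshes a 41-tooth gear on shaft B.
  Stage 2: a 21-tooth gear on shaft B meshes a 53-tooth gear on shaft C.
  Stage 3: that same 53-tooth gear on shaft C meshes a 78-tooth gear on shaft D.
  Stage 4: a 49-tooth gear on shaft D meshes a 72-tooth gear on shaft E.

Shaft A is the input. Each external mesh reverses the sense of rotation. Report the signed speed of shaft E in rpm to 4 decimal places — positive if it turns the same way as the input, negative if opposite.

Stage 1 [77T→41T]: ω = 2378.0000×77/41 = 4466.0000 rpm, dir flips to −; running = −4466.0000
Stage 2 [21T→53T]: ω = 4466.0000×21/53 = 1769.5472 rpm, dir flips to +; running = +1769.5472
Stage 3 [53T→78T]: ω = 1769.5472×53/78 = 1202.3846 rpm, dir flips to −; running = −1202.3846
Stage 4 [49T→72T]: ω = 1202.3846×49/72 = 818.2895 rpm, dir flips to +; running = +818.2895

+818.2895 rpm (same as input, |ω| = 818.2895 rpm)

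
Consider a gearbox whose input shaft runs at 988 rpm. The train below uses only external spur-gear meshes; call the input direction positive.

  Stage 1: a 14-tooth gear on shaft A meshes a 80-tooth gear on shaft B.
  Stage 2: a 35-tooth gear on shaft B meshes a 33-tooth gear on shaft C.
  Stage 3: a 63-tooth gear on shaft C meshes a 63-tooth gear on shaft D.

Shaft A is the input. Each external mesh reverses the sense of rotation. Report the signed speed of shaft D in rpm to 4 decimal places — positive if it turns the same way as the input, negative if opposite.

Stage 1 [14T→80T]: ω = 988.0000×14/80 = 172.9000 rpm, dir flips to −; running = −172.9000
Stage 2 [35T→33T]: ω = 172.9000×35/33 = 183.3788 rpm, dir flips to +; running = +183.3788
Stage 3 [63T→63T]: ω = 183.3788×63/63 = 183.3788 rpm, dir flips to −; running = −183.3788

-183.3788 rpm (opposite to input, |ω| = 183.3788 rpm)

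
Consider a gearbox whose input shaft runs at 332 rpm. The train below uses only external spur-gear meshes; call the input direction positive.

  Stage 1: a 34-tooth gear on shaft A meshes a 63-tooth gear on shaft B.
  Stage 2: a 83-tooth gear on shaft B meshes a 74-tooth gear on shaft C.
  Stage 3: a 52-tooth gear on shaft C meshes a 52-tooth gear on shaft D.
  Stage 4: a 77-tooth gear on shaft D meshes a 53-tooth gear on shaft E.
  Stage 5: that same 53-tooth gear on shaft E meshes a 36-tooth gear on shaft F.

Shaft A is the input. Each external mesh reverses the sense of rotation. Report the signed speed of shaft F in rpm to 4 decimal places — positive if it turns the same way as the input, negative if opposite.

Stage 1 [34T→63T]: ω = 332.0000×34/63 = 179.1746 rpm, dir flips to −; running = −179.1746
Stage 2 [83T→74T]: ω = 179.1746×83/74 = 200.9661 rpm, dir flips to +; running = +200.9661
Stage 3 [52T→52T]: ω = 200.9661×52/52 = 200.9661 rpm, dir flips to −; running = −200.9661
Stage 4 [77T→53T]: ω = 200.9661×77/53 = 291.9696 rpm, dir flips to +; running = +291.9696
Stage 5 [53T→36T]: ω = 291.9696×53/36 = 429.8442 rpm, dir flips to −; running = −429.8442

-429.8442 rpm (opposite to input, |ω| = 429.8442 rpm)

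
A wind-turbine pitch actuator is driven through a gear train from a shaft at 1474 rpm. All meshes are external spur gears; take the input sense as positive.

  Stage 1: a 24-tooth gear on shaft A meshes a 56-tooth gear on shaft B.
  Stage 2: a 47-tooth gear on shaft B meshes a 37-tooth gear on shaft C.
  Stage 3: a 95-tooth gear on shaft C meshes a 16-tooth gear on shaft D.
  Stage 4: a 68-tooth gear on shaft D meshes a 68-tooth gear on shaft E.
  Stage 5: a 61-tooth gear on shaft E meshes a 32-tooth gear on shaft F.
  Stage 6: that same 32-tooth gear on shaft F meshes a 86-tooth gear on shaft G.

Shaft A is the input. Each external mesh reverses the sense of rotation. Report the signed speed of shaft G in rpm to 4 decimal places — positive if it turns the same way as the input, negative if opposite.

+3379.4952 rpm (same as input, |ω| = 3379.4952 rpm)

Stage 1 [24T→56T]: ω = 1474.0000×24/56 = 631.7143 rpm, dir flips to −; running = −631.7143
Stage 2 [47T→37T]: ω = 631.7143×47/37 = 802.4479 rpm, dir flips to +; running = +802.4479
Stage 3 [95T→16T]: ω = 802.4479×95/16 = 4764.5343 rpm, dir flips to −; running = −4764.5343
Stage 4 [68T→68T]: ω = 4764.5343×68/68 = 4764.5343 rpm, dir flips to +; running = +4764.5343
Stage 5 [61T→32T]: ω = 4764.5343×61/32 = 9082.3934 rpm, dir flips to −; running = −9082.3934
Stage 6 [32T→86T]: ω = 9082.3934×32/86 = 3379.4952 rpm, dir flips to +; running = +3379.4952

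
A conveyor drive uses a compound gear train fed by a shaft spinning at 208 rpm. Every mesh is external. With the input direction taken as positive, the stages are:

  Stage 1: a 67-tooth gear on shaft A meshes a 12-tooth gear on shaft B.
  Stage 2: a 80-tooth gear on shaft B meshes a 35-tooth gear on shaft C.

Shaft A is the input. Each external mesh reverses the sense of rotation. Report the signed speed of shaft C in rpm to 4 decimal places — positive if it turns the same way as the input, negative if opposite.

+2654.4762 rpm (same as input, |ω| = 2654.4762 rpm)

Stage 1 [67T→12T]: ω = 208.0000×67/12 = 1161.3333 rpm, dir flips to −; running = −1161.3333
Stage 2 [80T→35T]: ω = 1161.3333×80/35 = 2654.4762 rpm, dir flips to +; running = +2654.4762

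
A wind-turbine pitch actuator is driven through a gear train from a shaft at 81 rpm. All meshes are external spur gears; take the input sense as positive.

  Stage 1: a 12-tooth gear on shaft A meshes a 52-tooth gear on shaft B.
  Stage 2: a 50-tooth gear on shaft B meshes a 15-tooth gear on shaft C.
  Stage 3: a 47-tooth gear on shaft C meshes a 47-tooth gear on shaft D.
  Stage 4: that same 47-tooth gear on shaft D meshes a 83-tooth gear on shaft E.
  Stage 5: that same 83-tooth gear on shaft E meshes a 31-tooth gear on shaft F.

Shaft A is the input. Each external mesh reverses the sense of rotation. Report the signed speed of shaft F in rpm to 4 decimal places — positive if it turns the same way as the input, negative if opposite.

-94.4665 rpm (opposite to input, |ω| = 94.4665 rpm)

Stage 1 [12T→52T]: ω = 81.0000×12/52 = 18.6923 rpm, dir flips to −; running = −18.6923
Stage 2 [50T→15T]: ω = 18.6923×50/15 = 62.3077 rpm, dir flips to +; running = +62.3077
Stage 3 [47T→47T]: ω = 62.3077×47/47 = 62.3077 rpm, dir flips to −; running = −62.3077
Stage 4 [47T→83T]: ω = 62.3077×47/83 = 35.2827 rpm, dir flips to +; running = +35.2827
Stage 5 [83T→31T]: ω = 35.2827×83/31 = 94.4665 rpm, dir flips to −; running = −94.4665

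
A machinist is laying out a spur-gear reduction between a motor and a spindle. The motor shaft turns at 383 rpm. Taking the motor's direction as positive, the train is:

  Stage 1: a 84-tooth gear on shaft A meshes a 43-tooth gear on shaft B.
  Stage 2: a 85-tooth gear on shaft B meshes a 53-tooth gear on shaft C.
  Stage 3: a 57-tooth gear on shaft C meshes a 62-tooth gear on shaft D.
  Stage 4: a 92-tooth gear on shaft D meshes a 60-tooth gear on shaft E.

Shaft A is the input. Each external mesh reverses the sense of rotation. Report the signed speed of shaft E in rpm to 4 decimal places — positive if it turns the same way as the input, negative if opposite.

+1691.5016 rpm (same as input, |ω| = 1691.5016 rpm)

Stage 1 [84T→43T]: ω = 383.0000×84/43 = 748.1860 rpm, dir flips to −; running = −748.1860
Stage 2 [85T→53T]: ω = 748.1860×85/53 = 1199.9210 rpm, dir flips to +; running = +1199.9210
Stage 3 [57T→62T]: ω = 1199.9210×57/62 = 1103.1532 rpm, dir flips to −; running = −1103.1532
Stage 4 [92T→60T]: ω = 1103.1532×92/60 = 1691.5016 rpm, dir flips to +; running = +1691.5016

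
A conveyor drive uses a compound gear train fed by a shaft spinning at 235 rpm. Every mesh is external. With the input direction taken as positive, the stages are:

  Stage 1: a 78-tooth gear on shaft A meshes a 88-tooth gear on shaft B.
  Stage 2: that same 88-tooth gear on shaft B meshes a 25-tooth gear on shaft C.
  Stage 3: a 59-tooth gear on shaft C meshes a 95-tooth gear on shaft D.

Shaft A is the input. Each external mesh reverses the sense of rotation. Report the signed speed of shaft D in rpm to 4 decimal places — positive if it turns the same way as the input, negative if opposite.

Stage 1 [78T→88T]: ω = 235.0000×78/88 = 208.2955 rpm, dir flips to −; running = −208.2955
Stage 2 [88T→25T]: ω = 208.2955×88/25 = 733.2000 rpm, dir flips to +; running = +733.2000
Stage 3 [59T→95T]: ω = 733.2000×59/95 = 455.3558 rpm, dir flips to −; running = −455.3558

-455.3558 rpm (opposite to input, |ω| = 455.3558 rpm)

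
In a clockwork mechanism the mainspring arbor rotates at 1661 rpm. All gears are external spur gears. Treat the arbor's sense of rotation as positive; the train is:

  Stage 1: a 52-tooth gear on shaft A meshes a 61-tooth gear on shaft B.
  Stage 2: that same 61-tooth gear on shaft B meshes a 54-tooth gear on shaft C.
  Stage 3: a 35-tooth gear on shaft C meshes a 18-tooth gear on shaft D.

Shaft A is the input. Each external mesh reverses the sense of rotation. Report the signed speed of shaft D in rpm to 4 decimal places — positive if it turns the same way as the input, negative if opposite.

-3110.1029 rpm (opposite to input, |ω| = 3110.1029 rpm)

Stage 1 [52T→61T]: ω = 1661.0000×52/61 = 1415.9344 rpm, dir flips to −; running = −1415.9344
Stage 2 [61T→54T]: ω = 1415.9344×61/54 = 1599.4815 rpm, dir flips to +; running = +1599.4815
Stage 3 [35T→18T]: ω = 1599.4815×35/18 = 3110.1029 rpm, dir flips to −; running = −3110.1029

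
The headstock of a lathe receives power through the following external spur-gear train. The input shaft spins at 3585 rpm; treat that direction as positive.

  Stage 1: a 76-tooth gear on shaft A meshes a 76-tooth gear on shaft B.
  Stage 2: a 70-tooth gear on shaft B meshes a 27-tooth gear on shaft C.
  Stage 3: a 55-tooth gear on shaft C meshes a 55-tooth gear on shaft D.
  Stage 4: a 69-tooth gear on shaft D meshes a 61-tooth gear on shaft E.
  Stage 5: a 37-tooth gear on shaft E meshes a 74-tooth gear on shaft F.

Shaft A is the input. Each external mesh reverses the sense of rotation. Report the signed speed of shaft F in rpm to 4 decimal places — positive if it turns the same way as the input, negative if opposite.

Stage 1 [76T→76T]: ω = 3585.0000×76/76 = 3585.0000 rpm, dir flips to −; running = −3585.0000
Stage 2 [70T→27T]: ω = 3585.0000×70/27 = 9294.4444 rpm, dir flips to +; running = +9294.4444
Stage 3 [55T→55T]: ω = 9294.4444×55/55 = 9294.4444 rpm, dir flips to −; running = −9294.4444
Stage 4 [69T→61T]: ω = 9294.4444×69/61 = 10513.3880 rpm, dir flips to +; running = +10513.3880
Stage 5 [37T→74T]: ω = 10513.3880×37/74 = 5256.6940 rpm, dir flips to −; running = −5256.6940

-5256.6940 rpm (opposite to input, |ω| = 5256.6940 rpm)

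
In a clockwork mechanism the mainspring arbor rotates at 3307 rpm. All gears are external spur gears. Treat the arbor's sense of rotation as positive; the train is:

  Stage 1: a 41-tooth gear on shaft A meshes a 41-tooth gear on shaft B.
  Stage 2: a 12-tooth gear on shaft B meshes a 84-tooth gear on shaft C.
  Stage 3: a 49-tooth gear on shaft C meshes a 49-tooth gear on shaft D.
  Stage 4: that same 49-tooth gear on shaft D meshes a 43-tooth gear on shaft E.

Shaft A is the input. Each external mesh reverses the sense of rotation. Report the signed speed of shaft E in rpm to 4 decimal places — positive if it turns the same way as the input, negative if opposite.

+538.3488 rpm (same as input, |ω| = 538.3488 rpm)

Stage 1 [41T→41T]: ω = 3307.0000×41/41 = 3307.0000 rpm, dir flips to −; running = −3307.0000
Stage 2 [12T→84T]: ω = 3307.0000×12/84 = 472.4286 rpm, dir flips to +; running = +472.4286
Stage 3 [49T→49T]: ω = 472.4286×49/49 = 472.4286 rpm, dir flips to −; running = −472.4286
Stage 4 [49T→43T]: ω = 472.4286×49/43 = 538.3488 rpm, dir flips to +; running = +538.3488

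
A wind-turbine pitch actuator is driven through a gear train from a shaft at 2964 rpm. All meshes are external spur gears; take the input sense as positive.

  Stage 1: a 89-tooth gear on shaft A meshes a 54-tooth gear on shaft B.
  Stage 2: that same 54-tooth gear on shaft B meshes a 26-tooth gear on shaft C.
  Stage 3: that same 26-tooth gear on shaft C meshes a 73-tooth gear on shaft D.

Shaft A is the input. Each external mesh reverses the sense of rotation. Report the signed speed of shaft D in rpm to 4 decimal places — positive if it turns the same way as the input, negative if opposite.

Stage 1 [89T→54T]: ω = 2964.0000×89/54 = 4885.1111 rpm, dir flips to −; running = −4885.1111
Stage 2 [54T→26T]: ω = 4885.1111×54/26 = 10146.0000 rpm, dir flips to +; running = +10146.0000
Stage 3 [26T→73T]: ω = 10146.0000×26/73 = 3613.6438 rpm, dir flips to −; running = −3613.6438

-3613.6438 rpm (opposite to input, |ω| = 3613.6438 rpm)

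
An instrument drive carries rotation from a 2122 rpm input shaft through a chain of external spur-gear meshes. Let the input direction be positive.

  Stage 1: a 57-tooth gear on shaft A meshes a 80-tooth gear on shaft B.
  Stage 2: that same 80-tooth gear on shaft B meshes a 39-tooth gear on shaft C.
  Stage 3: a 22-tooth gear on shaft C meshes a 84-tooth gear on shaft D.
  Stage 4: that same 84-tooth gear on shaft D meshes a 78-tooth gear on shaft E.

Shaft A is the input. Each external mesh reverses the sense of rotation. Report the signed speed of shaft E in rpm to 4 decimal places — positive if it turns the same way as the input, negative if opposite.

Stage 1 [57T→80T]: ω = 2122.0000×57/80 = 1511.9250 rpm, dir flips to −; running = −1511.9250
Stage 2 [80T→39T]: ω = 1511.9250×80/39 = 3101.3846 rpm, dir flips to +; running = +3101.3846
Stage 3 [22T→84T]: ω = 3101.3846×22/84 = 812.2674 rpm, dir flips to −; running = −812.2674
Stage 4 [84T→78T]: ω = 812.2674×84/78 = 874.7495 rpm, dir flips to +; running = +874.7495

+874.7495 rpm (same as input, |ω| = 874.7495 rpm)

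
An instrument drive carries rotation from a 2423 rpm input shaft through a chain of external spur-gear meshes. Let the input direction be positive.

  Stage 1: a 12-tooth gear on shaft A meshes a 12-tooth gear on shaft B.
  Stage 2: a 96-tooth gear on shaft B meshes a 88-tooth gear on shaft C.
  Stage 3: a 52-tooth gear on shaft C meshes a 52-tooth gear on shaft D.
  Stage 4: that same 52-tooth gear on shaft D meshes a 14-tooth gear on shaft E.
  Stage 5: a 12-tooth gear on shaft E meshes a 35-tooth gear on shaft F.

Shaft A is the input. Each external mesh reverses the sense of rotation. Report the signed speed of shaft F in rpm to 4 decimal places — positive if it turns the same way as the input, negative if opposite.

-3366.1269 rpm (opposite to input, |ω| = 3366.1269 rpm)

Stage 1 [12T→12T]: ω = 2423.0000×12/12 = 2423.0000 rpm, dir flips to −; running = −2423.0000
Stage 2 [96T→88T]: ω = 2423.0000×96/88 = 2643.2727 rpm, dir flips to +; running = +2643.2727
Stage 3 [52T→52T]: ω = 2643.2727×52/52 = 2643.2727 rpm, dir flips to −; running = −2643.2727
Stage 4 [52T→14T]: ω = 2643.2727×52/14 = 9817.8701 rpm, dir flips to +; running = +9817.8701
Stage 5 [12T→35T]: ω = 9817.8701×12/35 = 3366.1269 rpm, dir flips to −; running = −3366.1269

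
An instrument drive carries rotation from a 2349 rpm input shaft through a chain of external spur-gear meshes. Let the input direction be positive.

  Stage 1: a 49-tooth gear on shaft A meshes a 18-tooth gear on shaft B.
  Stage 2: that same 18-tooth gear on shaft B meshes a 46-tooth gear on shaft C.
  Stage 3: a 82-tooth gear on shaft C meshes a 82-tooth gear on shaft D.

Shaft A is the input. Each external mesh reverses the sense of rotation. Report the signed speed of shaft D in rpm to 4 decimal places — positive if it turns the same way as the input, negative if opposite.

Stage 1 [49T→18T]: ω = 2349.0000×49/18 = 6394.5000 rpm, dir flips to −; running = −6394.5000
Stage 2 [18T→46T]: ω = 6394.5000×18/46 = 2502.1957 rpm, dir flips to +; running = +2502.1957
Stage 3 [82T→82T]: ω = 2502.1957×82/82 = 2502.1957 rpm, dir flips to −; running = −2502.1957

-2502.1957 rpm (opposite to input, |ω| = 2502.1957 rpm)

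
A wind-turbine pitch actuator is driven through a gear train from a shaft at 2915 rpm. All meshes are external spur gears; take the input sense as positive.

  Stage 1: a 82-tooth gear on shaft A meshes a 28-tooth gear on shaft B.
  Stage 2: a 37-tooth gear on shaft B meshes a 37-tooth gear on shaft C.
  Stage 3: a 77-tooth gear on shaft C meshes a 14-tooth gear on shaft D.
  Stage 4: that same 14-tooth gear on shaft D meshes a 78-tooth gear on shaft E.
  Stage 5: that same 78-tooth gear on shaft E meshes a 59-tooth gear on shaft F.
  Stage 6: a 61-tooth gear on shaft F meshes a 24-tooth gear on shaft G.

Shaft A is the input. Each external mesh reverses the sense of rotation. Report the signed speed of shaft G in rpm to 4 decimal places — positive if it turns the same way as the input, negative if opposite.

Stage 1 [82T→28T]: ω = 2915.0000×82/28 = 8536.7857 rpm, dir flips to −; running = −8536.7857
Stage 2 [37T→37T]: ω = 8536.7857×37/37 = 8536.7857 rpm, dir flips to +; running = +8536.7857
Stage 3 [77T→14T]: ω = 8536.7857×77/14 = 46952.3214 rpm, dir flips to −; running = −46952.3214
Stage 4 [14T→78T]: ω = 46952.3214×14/78 = 8427.3397 rpm, dir flips to +; running = +8427.3397
Stage 5 [78T→59T]: ω = 8427.3397×78/59 = 11141.2288 rpm, dir flips to −; running = −11141.2288
Stage 6 [61T→24T]: ω = 11141.2288×61/24 = 28317.2899 rpm, dir flips to +; running = +28317.2899

+28317.2899 rpm (same as input, |ω| = 28317.2899 rpm)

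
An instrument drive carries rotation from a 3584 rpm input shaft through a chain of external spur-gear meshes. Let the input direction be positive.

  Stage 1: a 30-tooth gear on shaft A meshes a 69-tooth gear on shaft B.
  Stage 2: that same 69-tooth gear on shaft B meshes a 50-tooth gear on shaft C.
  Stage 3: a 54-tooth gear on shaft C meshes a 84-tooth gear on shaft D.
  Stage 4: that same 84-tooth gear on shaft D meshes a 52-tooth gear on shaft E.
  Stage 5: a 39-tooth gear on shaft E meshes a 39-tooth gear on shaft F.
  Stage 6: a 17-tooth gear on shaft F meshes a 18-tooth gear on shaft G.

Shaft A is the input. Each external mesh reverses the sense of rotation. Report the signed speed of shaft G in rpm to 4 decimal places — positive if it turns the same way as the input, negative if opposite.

+2109.0462 rpm (same as input, |ω| = 2109.0462 rpm)

Stage 1 [30T→69T]: ω = 3584.0000×30/69 = 1558.2609 rpm, dir flips to −; running = −1558.2609
Stage 2 [69T→50T]: ω = 1558.2609×69/50 = 2150.4000 rpm, dir flips to +; running = +2150.4000
Stage 3 [54T→84T]: ω = 2150.4000×54/84 = 1382.4000 rpm, dir flips to −; running = −1382.4000
Stage 4 [84T→52T]: ω = 1382.4000×84/52 = 2233.1077 rpm, dir flips to +; running = +2233.1077
Stage 5 [39T→39T]: ω = 2233.1077×39/39 = 2233.1077 rpm, dir flips to −; running = −2233.1077
Stage 6 [17T→18T]: ω = 2233.1077×17/18 = 2109.0462 rpm, dir flips to +; running = +2109.0462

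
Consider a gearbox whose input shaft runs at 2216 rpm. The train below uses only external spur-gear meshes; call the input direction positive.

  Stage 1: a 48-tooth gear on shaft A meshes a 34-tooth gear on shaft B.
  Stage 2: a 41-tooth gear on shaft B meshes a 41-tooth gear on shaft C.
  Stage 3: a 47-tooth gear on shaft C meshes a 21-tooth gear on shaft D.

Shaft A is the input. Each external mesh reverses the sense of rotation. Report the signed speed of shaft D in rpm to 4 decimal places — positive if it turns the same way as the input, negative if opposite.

Stage 1 [48T→34T]: ω = 2216.0000×48/34 = 3128.4706 rpm, dir flips to −; running = −3128.4706
Stage 2 [41T→41T]: ω = 3128.4706×41/41 = 3128.4706 rpm, dir flips to +; running = +3128.4706
Stage 3 [47T→21T]: ω = 3128.4706×47/21 = 7001.8151 rpm, dir flips to −; running = −7001.8151

-7001.8151 rpm (opposite to input, |ω| = 7001.8151 rpm)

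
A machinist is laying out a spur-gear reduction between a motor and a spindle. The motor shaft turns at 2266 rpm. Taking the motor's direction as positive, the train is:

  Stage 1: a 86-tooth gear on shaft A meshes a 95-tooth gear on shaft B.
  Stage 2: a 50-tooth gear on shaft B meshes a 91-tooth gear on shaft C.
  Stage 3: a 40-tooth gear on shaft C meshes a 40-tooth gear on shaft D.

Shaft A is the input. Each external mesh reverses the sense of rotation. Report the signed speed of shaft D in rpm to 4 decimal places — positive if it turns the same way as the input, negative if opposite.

Stage 1 [86T→95T]: ω = 2266.0000×86/95 = 2051.3263 rpm, dir flips to −; running = −2051.3263
Stage 2 [50T→91T]: ω = 2051.3263×50/91 = 1127.1024 rpm, dir flips to +; running = +1127.1024
Stage 3 [40T→40T]: ω = 1127.1024×40/40 = 1127.1024 rpm, dir flips to −; running = −1127.1024

-1127.1024 rpm (opposite to input, |ω| = 1127.1024 rpm)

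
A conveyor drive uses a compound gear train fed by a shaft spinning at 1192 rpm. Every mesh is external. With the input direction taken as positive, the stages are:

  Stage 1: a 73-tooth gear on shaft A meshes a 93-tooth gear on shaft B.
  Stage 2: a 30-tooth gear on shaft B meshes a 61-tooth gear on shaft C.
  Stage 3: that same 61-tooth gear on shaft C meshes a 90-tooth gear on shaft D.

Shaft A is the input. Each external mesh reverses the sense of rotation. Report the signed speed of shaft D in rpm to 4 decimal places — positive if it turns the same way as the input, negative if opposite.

-311.8853 rpm (opposite to input, |ω| = 311.8853 rpm)

Stage 1 [73T→93T]: ω = 1192.0000×73/93 = 935.6559 rpm, dir flips to −; running = −935.6559
Stage 2 [30T→61T]: ω = 935.6559×30/61 = 460.1586 rpm, dir flips to +; running = +460.1586
Stage 3 [61T→90T]: ω = 460.1586×61/90 = 311.8853 rpm, dir flips to −; running = −311.8853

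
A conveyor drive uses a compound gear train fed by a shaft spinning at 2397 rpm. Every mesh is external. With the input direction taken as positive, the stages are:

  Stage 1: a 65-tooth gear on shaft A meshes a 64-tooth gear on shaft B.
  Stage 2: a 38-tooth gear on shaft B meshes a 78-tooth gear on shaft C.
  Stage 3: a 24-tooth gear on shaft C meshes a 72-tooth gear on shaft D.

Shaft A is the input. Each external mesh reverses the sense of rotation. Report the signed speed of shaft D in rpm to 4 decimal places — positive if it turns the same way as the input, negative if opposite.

-395.3385 rpm (opposite to input, |ω| = 395.3385 rpm)

Stage 1 [65T→64T]: ω = 2397.0000×65/64 = 2434.4531 rpm, dir flips to −; running = −2434.4531
Stage 2 [38T→78T]: ω = 2434.4531×38/78 = 1186.0156 rpm, dir flips to +; running = +1186.0156
Stage 3 [24T→72T]: ω = 1186.0156×24/72 = 395.3385 rpm, dir flips to −; running = −395.3385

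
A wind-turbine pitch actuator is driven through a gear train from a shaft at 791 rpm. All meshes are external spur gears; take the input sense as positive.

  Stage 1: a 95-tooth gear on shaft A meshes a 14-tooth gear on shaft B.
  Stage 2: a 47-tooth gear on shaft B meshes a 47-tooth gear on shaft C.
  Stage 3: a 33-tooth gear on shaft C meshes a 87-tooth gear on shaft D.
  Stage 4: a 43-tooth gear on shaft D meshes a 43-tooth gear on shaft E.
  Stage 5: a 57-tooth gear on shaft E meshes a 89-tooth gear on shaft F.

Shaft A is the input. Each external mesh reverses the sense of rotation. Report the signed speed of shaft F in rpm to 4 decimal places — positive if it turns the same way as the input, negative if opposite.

-1303.9219 rpm (opposite to input, |ω| = 1303.9219 rpm)

Stage 1 [95T→14T]: ω = 791.0000×95/14 = 5367.5000 rpm, dir flips to −; running = −5367.5000
Stage 2 [47T→47T]: ω = 5367.5000×47/47 = 5367.5000 rpm, dir flips to +; running = +5367.5000
Stage 3 [33T→87T]: ω = 5367.5000×33/87 = 2035.9483 rpm, dir flips to −; running = −2035.9483
Stage 4 [43T→43T]: ω = 2035.9483×43/43 = 2035.9483 rpm, dir flips to +; running = +2035.9483
Stage 5 [57T→89T]: ω = 2035.9483×57/89 = 1303.9219 rpm, dir flips to −; running = −1303.9219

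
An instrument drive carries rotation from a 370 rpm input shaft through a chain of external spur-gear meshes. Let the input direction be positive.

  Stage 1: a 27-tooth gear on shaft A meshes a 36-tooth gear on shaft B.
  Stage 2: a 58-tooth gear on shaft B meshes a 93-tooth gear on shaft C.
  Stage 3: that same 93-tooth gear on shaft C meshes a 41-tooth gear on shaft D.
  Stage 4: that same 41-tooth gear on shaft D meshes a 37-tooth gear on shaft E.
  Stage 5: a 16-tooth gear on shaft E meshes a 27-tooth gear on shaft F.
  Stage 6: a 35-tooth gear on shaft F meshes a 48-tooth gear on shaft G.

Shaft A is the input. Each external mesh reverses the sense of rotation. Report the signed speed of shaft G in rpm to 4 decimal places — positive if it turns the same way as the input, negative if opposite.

+187.9630 rpm (same as input, |ω| = 187.9630 rpm)

Stage 1 [27T→36T]: ω = 370.0000×27/36 = 277.5000 rpm, dir flips to −; running = −277.5000
Stage 2 [58T→93T]: ω = 277.5000×58/93 = 173.0645 rpm, dir flips to +; running = +173.0645
Stage 3 [93T→41T]: ω = 173.0645×93/41 = 392.5610 rpm, dir flips to −; running = −392.5610
Stage 4 [41T→37T]: ω = 392.5610×41/37 = 435.0000 rpm, dir flips to +; running = +435.0000
Stage 5 [16T→27T]: ω = 435.0000×16/27 = 257.7778 rpm, dir flips to −; running = −257.7778
Stage 6 [35T→48T]: ω = 257.7778×35/48 = 187.9630 rpm, dir flips to +; running = +187.9630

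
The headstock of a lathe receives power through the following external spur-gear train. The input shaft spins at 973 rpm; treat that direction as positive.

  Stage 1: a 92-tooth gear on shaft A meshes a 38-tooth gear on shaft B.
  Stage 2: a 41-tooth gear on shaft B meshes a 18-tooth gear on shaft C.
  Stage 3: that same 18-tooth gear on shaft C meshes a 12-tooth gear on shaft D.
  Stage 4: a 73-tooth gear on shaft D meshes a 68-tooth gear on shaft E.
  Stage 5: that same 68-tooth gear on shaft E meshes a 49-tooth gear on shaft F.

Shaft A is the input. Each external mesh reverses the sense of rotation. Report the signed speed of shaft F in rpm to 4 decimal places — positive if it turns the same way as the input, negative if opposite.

Stage 1 [92T→38T]: ω = 973.0000×92/38 = 2355.6842 rpm, dir flips to −; running = −2355.6842
Stage 2 [41T→18T]: ω = 2355.6842×41/18 = 5365.7251 rpm, dir flips to +; running = +5365.7251
Stage 3 [18T→12T]: ω = 5365.7251×18/12 = 8048.5877 rpm, dir flips to −; running = −8048.5877
Stage 4 [73T→68T]: ω = 8048.5877×73/68 = 8640.3956 rpm, dir flips to +; running = +8640.3956
Stage 5 [68T→49T]: ω = 8640.3956×68/49 = 11990.7531 rpm, dir flips to −; running = −11990.7531

-11990.7531 rpm (opposite to input, |ω| = 11990.7531 rpm)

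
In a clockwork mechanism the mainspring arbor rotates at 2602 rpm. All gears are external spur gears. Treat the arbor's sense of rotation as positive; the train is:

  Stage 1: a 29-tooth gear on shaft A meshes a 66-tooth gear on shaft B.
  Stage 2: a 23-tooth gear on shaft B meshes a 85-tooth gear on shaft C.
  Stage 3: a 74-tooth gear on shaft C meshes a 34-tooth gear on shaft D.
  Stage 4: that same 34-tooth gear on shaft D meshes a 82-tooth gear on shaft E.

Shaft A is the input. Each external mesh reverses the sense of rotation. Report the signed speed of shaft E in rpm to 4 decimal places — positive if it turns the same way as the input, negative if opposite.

Stage 1 [29T→66T]: ω = 2602.0000×29/66 = 1143.3030 rpm, dir flips to −; running = −1143.3030
Stage 2 [23T→85T]: ω = 1143.3030×23/85 = 309.3643 rpm, dir flips to +; running = +309.3643
Stage 3 [74T→34T]: ω = 309.3643×74/34 = 673.3224 rpm, dir flips to −; running = −673.3224
Stage 4 [34T→82T]: ω = 673.3224×34/82 = 279.1825 rpm, dir flips to +; running = +279.1825

+279.1825 rpm (same as input, |ω| = 279.1825 rpm)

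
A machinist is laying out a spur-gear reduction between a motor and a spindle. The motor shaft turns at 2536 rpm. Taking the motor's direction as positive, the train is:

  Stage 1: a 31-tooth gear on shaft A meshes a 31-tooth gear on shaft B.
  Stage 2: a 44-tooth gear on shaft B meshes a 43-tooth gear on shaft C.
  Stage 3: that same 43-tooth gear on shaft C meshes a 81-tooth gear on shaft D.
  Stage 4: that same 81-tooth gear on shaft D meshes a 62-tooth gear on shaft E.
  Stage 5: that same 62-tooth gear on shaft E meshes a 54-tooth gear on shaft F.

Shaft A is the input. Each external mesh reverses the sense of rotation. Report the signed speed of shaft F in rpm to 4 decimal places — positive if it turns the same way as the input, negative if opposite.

Stage 1 [31T→31T]: ω = 2536.0000×31/31 = 2536.0000 rpm, dir flips to −; running = −2536.0000
Stage 2 [44T→43T]: ω = 2536.0000×44/43 = 2594.9767 rpm, dir flips to +; running = +2594.9767
Stage 3 [43T→81T]: ω = 2594.9767×43/81 = 1377.5802 rpm, dir flips to −; running = −1377.5802
Stage 4 [81T→62T]: ω = 1377.5802×81/62 = 1799.7419 rpm, dir flips to +; running = +1799.7419
Stage 5 [62T→54T]: ω = 1799.7419×62/54 = 2066.3704 rpm, dir flips to −; running = −2066.3704

-2066.3704 rpm (opposite to input, |ω| = 2066.3704 rpm)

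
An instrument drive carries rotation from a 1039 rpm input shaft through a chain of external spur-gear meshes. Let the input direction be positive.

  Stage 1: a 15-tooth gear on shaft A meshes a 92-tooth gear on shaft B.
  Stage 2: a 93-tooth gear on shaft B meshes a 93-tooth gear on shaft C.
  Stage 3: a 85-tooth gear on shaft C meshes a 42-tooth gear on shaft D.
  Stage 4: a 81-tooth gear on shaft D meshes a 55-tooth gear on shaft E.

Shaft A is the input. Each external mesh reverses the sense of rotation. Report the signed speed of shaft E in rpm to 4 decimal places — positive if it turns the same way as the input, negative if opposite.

+504.9065 rpm (same as input, |ω| = 504.9065 rpm)

Stage 1 [15T→92T]: ω = 1039.0000×15/92 = 169.4022 rpm, dir flips to −; running = −169.4022
Stage 2 [93T→93T]: ω = 169.4022×93/93 = 169.4022 rpm, dir flips to +; running = +169.4022
Stage 3 [85T→42T]: ω = 169.4022×85/42 = 342.8377 rpm, dir flips to −; running = −342.8377
Stage 4 [81T→55T]: ω = 342.8377×81/55 = 504.9065 rpm, dir flips to +; running = +504.9065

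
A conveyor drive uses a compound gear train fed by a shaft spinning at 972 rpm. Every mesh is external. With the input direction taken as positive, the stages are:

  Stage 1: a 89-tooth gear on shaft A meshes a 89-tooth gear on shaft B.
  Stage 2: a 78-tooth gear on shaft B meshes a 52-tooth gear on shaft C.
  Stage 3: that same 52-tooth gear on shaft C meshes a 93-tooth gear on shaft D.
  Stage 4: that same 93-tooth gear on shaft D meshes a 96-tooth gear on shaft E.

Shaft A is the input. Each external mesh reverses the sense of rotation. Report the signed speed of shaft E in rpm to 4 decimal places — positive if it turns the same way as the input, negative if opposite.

+789.7500 rpm (same as input, |ω| = 789.7500 rpm)

Stage 1 [89T→89T]: ω = 972.0000×89/89 = 972.0000 rpm, dir flips to −; running = −972.0000
Stage 2 [78T→52T]: ω = 972.0000×78/52 = 1458.0000 rpm, dir flips to +; running = +1458.0000
Stage 3 [52T→93T]: ω = 1458.0000×52/93 = 815.2258 rpm, dir flips to −; running = −815.2258
Stage 4 [93T→96T]: ω = 815.2258×93/96 = 789.7500 rpm, dir flips to +; running = +789.7500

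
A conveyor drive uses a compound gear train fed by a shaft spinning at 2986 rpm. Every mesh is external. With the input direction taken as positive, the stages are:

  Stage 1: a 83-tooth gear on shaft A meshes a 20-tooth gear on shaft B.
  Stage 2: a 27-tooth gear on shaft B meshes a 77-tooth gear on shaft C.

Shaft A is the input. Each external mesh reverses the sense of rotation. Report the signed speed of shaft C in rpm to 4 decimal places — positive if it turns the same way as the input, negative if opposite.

+4345.2117 rpm (same as input, |ω| = 4345.2117 rpm)

Stage 1 [83T→20T]: ω = 2986.0000×83/20 = 12391.9000 rpm, dir flips to −; running = −12391.9000
Stage 2 [27T→77T]: ω = 12391.9000×27/77 = 4345.2117 rpm, dir flips to +; running = +4345.2117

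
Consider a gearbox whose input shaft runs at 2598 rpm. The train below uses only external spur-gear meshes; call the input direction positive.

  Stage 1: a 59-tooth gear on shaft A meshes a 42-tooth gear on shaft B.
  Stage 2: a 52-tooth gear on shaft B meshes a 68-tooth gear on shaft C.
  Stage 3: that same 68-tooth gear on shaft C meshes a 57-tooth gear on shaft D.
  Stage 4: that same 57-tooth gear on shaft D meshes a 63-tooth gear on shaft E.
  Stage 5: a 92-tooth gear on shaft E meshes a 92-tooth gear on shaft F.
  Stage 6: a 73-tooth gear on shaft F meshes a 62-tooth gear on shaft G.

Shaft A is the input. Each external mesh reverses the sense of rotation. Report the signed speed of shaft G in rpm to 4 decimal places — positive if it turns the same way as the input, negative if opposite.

Stage 1 [59T→42T]: ω = 2598.0000×59/42 = 3649.5714 rpm, dir flips to −; running = −3649.5714
Stage 2 [52T→68T]: ω = 3649.5714×52/68 = 2790.8487 rpm, dir flips to +; running = +2790.8487
Stage 3 [68T→57T]: ω = 2790.8487×68/57 = 3329.4336 rpm, dir flips to −; running = −3329.4336
Stage 4 [57T→63T]: ω = 3329.4336×57/63 = 3012.3447 rpm, dir flips to +; running = +3012.3447
Stage 5 [92T→92T]: ω = 3012.3447×92/92 = 3012.3447 rpm, dir flips to −; running = −3012.3447
Stage 6 [73T→62T]: ω = 3012.3447×73/62 = 3546.7929 rpm, dir flips to +; running = +3546.7929

+3546.7929 rpm (same as input, |ω| = 3546.7929 rpm)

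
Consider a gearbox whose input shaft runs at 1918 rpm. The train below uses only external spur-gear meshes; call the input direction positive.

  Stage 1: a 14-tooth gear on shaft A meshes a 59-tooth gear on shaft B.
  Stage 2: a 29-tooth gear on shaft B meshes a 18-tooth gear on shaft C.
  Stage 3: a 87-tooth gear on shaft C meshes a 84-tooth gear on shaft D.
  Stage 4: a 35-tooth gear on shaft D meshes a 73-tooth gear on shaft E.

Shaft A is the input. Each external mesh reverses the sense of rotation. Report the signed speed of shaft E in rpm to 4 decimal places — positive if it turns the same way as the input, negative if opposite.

Stage 1 [14T→59T]: ω = 1918.0000×14/59 = 455.1186 rpm, dir flips to −; running = −455.1186
Stage 2 [29T→18T]: ω = 455.1186×29/18 = 733.2467 rpm, dir flips to +; running = +733.2467
Stage 3 [87T→84T]: ω = 733.2467×87/84 = 759.4341 rpm, dir flips to −; running = −759.4341
Stage 4 [35T→73T]: ω = 759.4341×35/73 = 364.1122 rpm, dir flips to +; running = +364.1122

+364.1122 rpm (same as input, |ω| = 364.1122 rpm)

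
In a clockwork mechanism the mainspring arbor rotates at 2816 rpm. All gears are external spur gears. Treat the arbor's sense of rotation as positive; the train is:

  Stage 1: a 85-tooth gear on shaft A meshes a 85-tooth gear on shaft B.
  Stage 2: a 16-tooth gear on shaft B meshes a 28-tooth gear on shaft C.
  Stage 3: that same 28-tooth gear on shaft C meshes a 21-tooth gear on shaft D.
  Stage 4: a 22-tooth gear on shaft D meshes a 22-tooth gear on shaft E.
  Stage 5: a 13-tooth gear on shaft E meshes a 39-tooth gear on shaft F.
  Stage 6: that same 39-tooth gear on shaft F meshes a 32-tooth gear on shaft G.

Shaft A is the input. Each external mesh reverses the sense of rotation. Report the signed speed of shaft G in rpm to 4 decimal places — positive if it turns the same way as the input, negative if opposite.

Stage 1 [85T→85T]: ω = 2816.0000×85/85 = 2816.0000 rpm, dir flips to −; running = −2816.0000
Stage 2 [16T→28T]: ω = 2816.0000×16/28 = 1609.1429 rpm, dir flips to +; running = +1609.1429
Stage 3 [28T→21T]: ω = 1609.1429×28/21 = 2145.5238 rpm, dir flips to −; running = −2145.5238
Stage 4 [22T→22T]: ω = 2145.5238×22/22 = 2145.5238 rpm, dir flips to +; running = +2145.5238
Stage 5 [13T→39T]: ω = 2145.5238×13/39 = 715.1746 rpm, dir flips to −; running = −715.1746
Stage 6 [39T→32T]: ω = 715.1746×39/32 = 871.6190 rpm, dir flips to +; running = +871.6190

+871.6190 rpm (same as input, |ω| = 871.6190 rpm)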